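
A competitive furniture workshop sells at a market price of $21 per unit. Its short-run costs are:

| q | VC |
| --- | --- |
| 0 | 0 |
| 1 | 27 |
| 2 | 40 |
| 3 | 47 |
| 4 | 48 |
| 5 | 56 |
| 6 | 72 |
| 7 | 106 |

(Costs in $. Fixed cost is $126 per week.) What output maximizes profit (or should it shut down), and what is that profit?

q = 6; profit = -$72

Tabulate TR − TC: q=0: -126; q=1: -132; q=2: -124; q=3: -110; q=4: -90; q=5: -77; q=6: -72; q=7: -85.
Profit is maximized at q = 6. AVC there is 72/6 = $12 ≤ P, so producing beats shutting down (which would give -$126).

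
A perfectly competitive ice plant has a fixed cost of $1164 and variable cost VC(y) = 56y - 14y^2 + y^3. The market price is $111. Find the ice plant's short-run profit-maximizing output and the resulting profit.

Profit = -$196 at y = 11

AVC = 56 - 14y + y^2; min AVC = $7 at y = 7. Since P = $111 ≥ min AVC, the firm produces.
MC = 56 - 28y + 3y^2. Setting P = MC and taking the root on the rising branch gives y* = 11.
TR = 111·11 = 1221. TC = 1164 + 253 = 1417. Profit = 1221 − 1417 = -$196.
That loss of $196 beats the $1164 the firm would lose by shutting down; producing recovers $968 of fixed cost.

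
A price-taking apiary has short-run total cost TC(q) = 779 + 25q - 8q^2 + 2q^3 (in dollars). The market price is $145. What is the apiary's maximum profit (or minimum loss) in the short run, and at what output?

AVC = 25 - 8q + 2q^2; min AVC = $17 at q = 2. Since P = $145 ≥ min AVC, the firm produces.
With MC = 25 - 16q + 6q^2, P = MC on the upward-sloping part at q* = 6.
TR = 145·6 = 870. TC = 779 + 294 = 1073. Profit = 870 − 1073 = -$203.
Shutting down would mean losing the fixed cost of $779, so operating at a loss of $203 is better by $576.

Profit = -$203 at q = 6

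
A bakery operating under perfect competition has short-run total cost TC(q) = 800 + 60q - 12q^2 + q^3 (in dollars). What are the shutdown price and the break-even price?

Shutdown price = $24; break-even price = $120

AVC = 60 - 12q + q^2; minimized at q = 6, giving min AVC = $24. That is the shutdown price.
ATC = 800/q + 60 - 12q + q^2. Setting dATC/dq = −800/q^2 − 12 + 2q = 0 gives q = 10 (since 2·10^3 − 12·10^2 = 800).
min ATC = 800/10 + 60 − 12·10 + 10^2 = $120. That is the break-even price.
Between these two prices the firm operates at a loss; above $120 it earns a profit.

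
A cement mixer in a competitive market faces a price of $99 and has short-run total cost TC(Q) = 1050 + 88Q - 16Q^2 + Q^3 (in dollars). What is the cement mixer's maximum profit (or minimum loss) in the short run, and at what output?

AVC = 88 - 16Q + Q^2 has its minimum $24 at Q = 8; price $99 clears that bar, so the firm operates.
MC = 88 - 32Q + 3Q^2. Setting P = MC and taking the root on the rising branch gives Q* = 11.
TR = 99·11 = 1089. TC = 1050 + 363 = 1413. Profit = 1089 − 1413 = -$324.
That loss of $324 beats the $1050 the firm would lose by shutting down; producing recovers $726 of fixed cost.

Profit = -$324 at Q = 11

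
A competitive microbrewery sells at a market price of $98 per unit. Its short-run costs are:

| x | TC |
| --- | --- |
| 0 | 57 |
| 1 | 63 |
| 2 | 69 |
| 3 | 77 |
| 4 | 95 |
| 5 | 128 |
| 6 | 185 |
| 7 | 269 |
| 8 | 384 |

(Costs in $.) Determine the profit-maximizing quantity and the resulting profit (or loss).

x = 7; profit = $417

Tabulate TR − TC: x=0: -57; x=1: 35; x=2: 127; x=3: 217; x=4: 297; x=5: 362; x=6: 403; x=7: 417; x=8: 400.
Profit is maximized at x = 7. AVC there is 212/7 = $30.29 ≤ P, so producing beats shutting down (which would give -$57).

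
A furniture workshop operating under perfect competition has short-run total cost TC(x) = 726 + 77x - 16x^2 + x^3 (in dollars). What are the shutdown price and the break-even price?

AVC = 77 - 16x + x^2; minimized at x = 8, giving min AVC = $13. That is the shutdown price.
ATC = 726/x + 77 - 16x + x^2. Setting dATC/dx = −726/x^2 − 16 + 2x = 0 gives x = 11 (since 2·11^3 − 16·11^2 = 726).
min ATC = 726/11 + 77 − 16·11 + 11^2 = $88. That is the break-even price.
Between these two prices the firm operates at a loss; above $88 it earns a profit.

Shutdown price = $13; break-even price = $88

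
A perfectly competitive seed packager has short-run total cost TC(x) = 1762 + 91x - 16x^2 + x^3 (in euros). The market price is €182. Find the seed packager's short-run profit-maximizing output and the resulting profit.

Profit = -€72 at x = 13

AVC = 91 - 16x + x^2; min AVC = €27 at x = 8. Since P = €182 ≥ min AVC, the firm produces.
MC = 91 - 32x + 3x^2. Setting P = MC and taking the root on the rising branch gives x* = 13.
TR = 182·13 = 2366. TC = 1762 + 676 = 2438. Profit = 2366 − 2438 = -€72.
By producing, the firm covers all variable cost plus €1690 of fixed cost; shutting down would lose the full €1762.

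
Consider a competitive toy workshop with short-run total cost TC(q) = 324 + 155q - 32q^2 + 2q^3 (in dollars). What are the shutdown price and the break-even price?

Shutdown price = $27; break-even price = $65

Shutdown price = min AVC. AVC = 155 - 32q + 2q^2, with vertex at q = 8 and minimum $27.
ATC = 324/q + 155 - 32q + 2q^2. Setting dATC/dq = −324/q^2 − 32 + 4q = 0 gives q = 9 (since 4·9^3 − 32·9^2 = 324).
min ATC = 324/9 + 155 − 32·9 + 2·9^2 = $65. That is the break-even price.
For $27 ≤ P < $65 the firm produces at a loss; below $27 it shuts down.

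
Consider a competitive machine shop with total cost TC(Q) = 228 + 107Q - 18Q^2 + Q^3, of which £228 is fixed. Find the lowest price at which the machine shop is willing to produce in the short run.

The shutdown price is the minimum of AVC. VC = 107Q - 18Q^2 + Q^3, so AVC = 107 - 18Q + Q^2.
At the minimum of AVC, MC = AVC. MC = 107 - 36Q + 3Q^2; setting MC = AVC gives 2Q^2 - 18Q = 0, so Q = 9. min AVC = 26.
So the shutdown price is £26.

£26 per unit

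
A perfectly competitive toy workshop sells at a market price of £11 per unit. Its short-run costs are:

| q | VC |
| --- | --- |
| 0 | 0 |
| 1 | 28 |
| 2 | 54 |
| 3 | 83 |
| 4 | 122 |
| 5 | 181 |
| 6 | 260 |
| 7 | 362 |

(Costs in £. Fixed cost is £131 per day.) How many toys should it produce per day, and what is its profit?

Tabulate TR − TC: q=0: -131; q=1: -148; q=2: -163; q=3: -181; q=4: -209; q=5: -257; q=6: -325; q=7: -416.
Profit is highest at q = 0. Equivalently, the lowest AVC in the table is 54/2 ≈ £27 at q = 2, and P = £11 falls below it — price never covers variable cost, so the firm shuts down and loses only its fixed cost.

q = 0 (shut down); profit = -£131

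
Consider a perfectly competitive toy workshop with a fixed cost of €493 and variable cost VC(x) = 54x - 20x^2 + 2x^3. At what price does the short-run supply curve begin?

The shutdown price is the minimum of AVC. VC = 54x - 20x^2 + 2x^3, so AVC = 54 - 20x + 2x^2.
dAVC/dx = -20 + 4x = 0 gives x = 5. min AVC = 54 - 20·5 + 2·5^2 = 4.
The firm shuts down for any P below €4.

€4 per unit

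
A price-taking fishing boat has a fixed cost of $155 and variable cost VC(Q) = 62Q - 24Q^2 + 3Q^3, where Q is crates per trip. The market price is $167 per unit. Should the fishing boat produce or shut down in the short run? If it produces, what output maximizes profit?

Produce at Q = 7

From TC, MC = TC'(Q) = 62 - 48Q + 9Q^2 and AVC = VC/Q = 62 - 24Q + 3Q^2.
The AVC parabola has its vertex at Q = 24/6 = 4, where AVC = 62 - 24·4 + 3·4^2 = $14.
Since P = $167 ≥ min AVC = $14, price covers variable cost and the firm should produce.
P = MC gives -105 - 48Q + 9Q^2 = 0, with roots -5/3 and 7. Take the larger (rising MC): Q* = 7.
Check: AVC at Q = 7 is $41 ≤ P, so revenue covers variable cost.
Profit = P·Q − TC = 167·7 − 442 = $727.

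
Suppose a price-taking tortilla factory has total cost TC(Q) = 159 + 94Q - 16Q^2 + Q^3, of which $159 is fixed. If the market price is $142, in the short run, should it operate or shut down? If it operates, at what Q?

From TC, MC = TC'(Q) = 94 - 32Q + 3Q^2 and AVC = VC/Q = 94 - 16Q + Q^2.
AVC hits its minimum where MC = AVC, at Q = 8, giving min AVC = 94 - 16·8 + 8^2 = $30.
Since P = $142 ≥ min AVC = $30, price covers variable cost and the firm should produce.
P = MC gives -48 - 32Q + 3Q^2 = 0, with roots -4/3 and 12. Take the larger (rising MC): Q* = 12.
Check: AVC at Q = 12 is $46 ≤ P, so revenue covers variable cost.
Profit = P·Q − TC = 142·12 − 711 = $993.

Produce at Q = 12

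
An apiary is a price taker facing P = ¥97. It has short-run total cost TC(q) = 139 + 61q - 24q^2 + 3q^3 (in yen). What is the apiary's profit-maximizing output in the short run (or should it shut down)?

Strip out fixed cost: VC = 61q - 24q^2 + 3q^3. Then AVC = 61 - 24q + 3q^2 and MC = 61 - 48q + 9q^2.
The AVC parabola has its vertex at q = 24/6 = 4, where AVC = 61 - 24·4 + 3·4^2 = ¥13.
Since P = ¥97 ≥ min AVC = ¥13, price covers variable cost and the firm should produce.
Solving P = MC: -36 - 48q + 9q^2 = 0 ⇒ q = -2/3 or 6. On the upward-sloping branch, q* = 6.
Check: AVC at q = 6 is ¥25 ≤ P, so revenue covers variable cost.
Profit = P·q − TC = 97·6 − 289 = ¥293.

Produce at q = 6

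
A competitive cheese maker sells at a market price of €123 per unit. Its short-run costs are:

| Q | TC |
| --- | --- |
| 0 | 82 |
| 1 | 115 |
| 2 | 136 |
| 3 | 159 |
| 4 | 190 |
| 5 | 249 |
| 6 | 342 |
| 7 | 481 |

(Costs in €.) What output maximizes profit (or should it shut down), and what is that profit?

Q = 6; profit = €396

Compute π = P·Q − TC at each output: Q=0: -82; Q=1: 8; Q=2: 110; Q=3: 210; Q=4: 302; Q=5: 366; Q=6: 396; Q=7: 380.
Profit is maximized at Q = 6. AVC there is 260/6 = €43.33 ≤ P, so producing beats shutting down (which would give -€82).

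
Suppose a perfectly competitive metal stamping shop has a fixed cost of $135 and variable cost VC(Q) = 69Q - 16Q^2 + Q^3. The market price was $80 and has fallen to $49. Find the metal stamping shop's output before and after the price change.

AVC = 69 - 16Q + Q^2, minimized at Q = 8 where min AVC = $5. MC = 69 - 32Q + 3Q^2.
With P = $80 above the shutdown price, P = MC gives Q = 11.
At P = $49 ≥ min AVC, set P = MC: Q = 10. The firm stays open but cuts output.

Output falls from 11 to 10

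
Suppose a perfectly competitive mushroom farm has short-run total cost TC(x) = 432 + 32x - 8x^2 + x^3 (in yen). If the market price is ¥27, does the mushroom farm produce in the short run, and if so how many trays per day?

Produce at x = 5

Variable cost is VC = 32x - 8x^2 + x^3, so AVC = VC/x = 32 - 8x + x^2 and MC = dTC/dx = 32 - 16x + 3x^2.
The AVC parabola has its vertex at x = 8/2 = 4, where AVC = 32 - 8·4 + 4^2 = ¥16.
Since P = ¥27 ≥ min AVC = ¥16, price covers variable cost and the firm should produce.
Set P = MC: 27 = 32 - 16x + 3x^2 → 5 - 16x + 3x^2 = 0. The roots are x = 1/3 and x = 5; the profit-maximizing output is on the rising part of MC, so x* = 5.
Check: AVC at x = 5 is ¥17 ≤ P, so revenue covers variable cost.
Profit = P·x − TC = 27·5 − 517 = -¥382, a loss, but smaller than the ¥432 fixed cost the firm would lose by shutting down.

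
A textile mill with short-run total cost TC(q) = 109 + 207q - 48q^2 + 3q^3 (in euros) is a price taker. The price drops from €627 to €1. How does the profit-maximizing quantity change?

Output falls from 14 to 0 (the firm shuts down)

AVC = 207 - 48q + 3q^2, minimized at q = 8 where min AVC = €15. MC = 207 - 96q + 9q^2.
At P = €627 ≥ min AVC, set P = MC on the rising branch: q = 14.
At P = €1 < min AVC = €15, price no longer covers variable cost at any output, so the firm shuts down: q = 0.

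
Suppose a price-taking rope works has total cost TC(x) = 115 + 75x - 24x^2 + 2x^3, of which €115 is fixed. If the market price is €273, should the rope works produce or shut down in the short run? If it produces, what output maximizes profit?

From TC, MC = TC'(x) = 75 - 48x + 6x^2 and AVC = VC/x = 75 - 24x + 2x^2.
AVC hits its minimum where MC = AVC, at x = 6, giving min AVC = 75 - 24·6 + 2·6^2 = €3.
Since P = €273 ≥ min AVC = €3, price covers variable cost and the firm should produce.
Set P = MC: 273 = 75 - 48x + 6x^2 → -198 - 48x + 6x^2 = 0. The roots are x = -3 and x = 11; the profit-maximizing output is on the rising part of MC, so x* = 11.
Check: AVC at x = 11 is €53 ≤ P, so revenue covers variable cost.
Profit = P·x − TC = 273·11 − 698 = €2305.

Produce at x = 11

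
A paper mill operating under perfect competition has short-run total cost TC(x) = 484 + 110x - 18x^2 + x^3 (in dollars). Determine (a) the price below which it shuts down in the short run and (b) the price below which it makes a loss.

Shutdown price = $29; break-even price = $77

Shutdown price = min AVC. AVC = 110 - 18x + x^2, with vertex at x = 9 and minimum $29.
ATC = 484/x + 110 - 18x + x^2. Setting dATC/dx = −484/x^2 − 18 + 2x = 0 gives x = 11 (since 2·11^3 − 18·11^2 = 484).
min ATC = 484/11 + 110 − 18·11 + 11^2 = $77. That is the break-even price.
For $29 ≤ P < $77 the firm produces at a loss; below $29 it shuts down.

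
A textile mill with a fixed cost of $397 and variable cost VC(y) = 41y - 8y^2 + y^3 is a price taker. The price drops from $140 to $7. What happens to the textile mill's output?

AVC = 41 - 8y + y^2, minimized at y = 4 where min AVC = $25. MC = 41 - 16y + 3y^2.
At P = $140 ≥ min AVC, set P = MC on the rising branch: y = 9.
At P = $7 < min AVC = $25, price no longer covers variable cost at any output, so the firm shuts down: y = 0.

Output falls from 9 to 0 (the firm shuts down)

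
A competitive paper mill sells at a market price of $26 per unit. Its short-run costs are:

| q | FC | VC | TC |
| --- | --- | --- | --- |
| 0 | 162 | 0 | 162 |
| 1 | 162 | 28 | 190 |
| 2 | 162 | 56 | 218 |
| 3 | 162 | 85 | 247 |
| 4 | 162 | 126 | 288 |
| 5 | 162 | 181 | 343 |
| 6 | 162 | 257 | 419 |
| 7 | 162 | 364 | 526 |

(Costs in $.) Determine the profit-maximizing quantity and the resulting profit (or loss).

Tabulate TR − TC: q=0: -162; q=1: -164; q=2: -166; q=3: -169; q=4: -184; q=5: -213; q=6: -263; q=7: -344.
Profit is highest at q = 0. Equivalently, the lowest AVC in the table is 28/1 ≈ $28 at q = 1, and P = $26 falls below it — price never covers variable cost, so the firm shuts down and loses only its fixed cost.

q = 0 (shut down); profit = -$162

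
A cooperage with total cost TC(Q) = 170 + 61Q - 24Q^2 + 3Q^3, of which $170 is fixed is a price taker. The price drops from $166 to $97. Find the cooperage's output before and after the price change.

Output falls from 7 to 6

MC = 61 - 48Q + 9Q^2; the shutdown threshold is min AVC = $13 (at Q = 4).
With P = $166 above the shutdown price, P = MC gives Q = 7.
At P = $97 ≥ min AVC, set P = MC: Q = 6. The firm stays open but cuts output.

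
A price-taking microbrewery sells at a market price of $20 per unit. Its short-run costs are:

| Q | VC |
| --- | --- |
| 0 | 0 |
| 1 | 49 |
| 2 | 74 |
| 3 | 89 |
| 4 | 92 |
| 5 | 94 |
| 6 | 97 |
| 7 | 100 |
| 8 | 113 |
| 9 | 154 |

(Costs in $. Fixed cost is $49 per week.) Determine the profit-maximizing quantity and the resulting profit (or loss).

Q = 8; profit = -$2

Compute π = P·Q − TC at each output: Q=0: -49; Q=1: -78; Q=2: -83; Q=3: -78; Q=4: -61; Q=5: -43; Q=6: -26; Q=7: -9; Q=8: -2; Q=9: -23.
Profit is maximized at Q = 8. AVC there is 113/8 = $14.12 ≤ P, so producing beats shutting down (which would give -$49).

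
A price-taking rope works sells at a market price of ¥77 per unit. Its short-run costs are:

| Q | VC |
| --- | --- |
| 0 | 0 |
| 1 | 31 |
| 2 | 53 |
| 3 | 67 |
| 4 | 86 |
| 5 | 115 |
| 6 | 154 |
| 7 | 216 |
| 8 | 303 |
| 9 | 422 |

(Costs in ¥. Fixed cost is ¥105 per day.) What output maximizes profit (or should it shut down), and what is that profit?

Q = 7; profit = ¥218

Profit at each row (π = 77Q − TC): Q=0: -105; Q=1: -59; Q=2: -4; Q=3: 59; Q=4: 117; Q=5: 165; Q=6: 203; Q=7: 218; Q=8: 208; Q=9: 166.
Profit is maximized at Q = 7. AVC there is 216/7 = ¥30.86 ≤ P, so producing beats shutting down (which would give -¥105).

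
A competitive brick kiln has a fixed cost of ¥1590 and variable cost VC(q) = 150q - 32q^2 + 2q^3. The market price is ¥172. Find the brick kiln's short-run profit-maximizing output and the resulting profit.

AVC = 150 - 32q + 2q^2 has its minimum ¥22 at q = 8; price ¥172 clears that bar, so the firm operates.
With MC = 150 - 64q + 6q^2, P = MC on the upward-sloping part at q* = 11.
TR = 172·11 = 1892. TC = 1590 + 440 = 2030. Profit = 1892 − 2030 = -¥138.
By producing, the firm covers all variable cost plus ¥1452 of fixed cost; shutting down would lose the full ¥1590.

Profit = -¥138 at q = 11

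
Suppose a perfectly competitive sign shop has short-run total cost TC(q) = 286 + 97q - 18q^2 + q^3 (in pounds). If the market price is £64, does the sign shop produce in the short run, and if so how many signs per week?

Produce at q = 11

Strip out fixed cost: VC = 97q - 18q^2 + q^3. Then AVC = 97 - 18q + q^2 and MC = 97 - 36q + 3q^2.
The AVC parabola has its vertex at q = 18/2 = 9, where AVC = 97 - 18·9 + 9^2 = £16.
Since P = £64 ≥ min AVC = £16, price covers variable cost and the firm should produce.
Solving P = MC: 33 - 36q + 3q^2 = 0 ⇒ q = 1 or 11. On the upward-sloping branch, q* = 11.
Check: AVC at q = 11 is £20 ≤ P, so revenue covers variable cost.
Profit = P·q − TC = 64·11 − 506 = £198.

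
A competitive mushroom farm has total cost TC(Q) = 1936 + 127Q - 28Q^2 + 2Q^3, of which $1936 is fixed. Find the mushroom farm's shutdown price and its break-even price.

Shutdown price = $29; break-even price = $237

AVC = 127 - 28Q + 2Q^2; minimized at Q = 7, giving min AVC = $29. That is the shutdown price.
ATC = 1936/Q + 127 - 28Q + 2Q^2. Setting dATC/dQ = −1936/Q^2 − 28 + 4Q = 0 gives Q = 11 (since 4·11^3 − 28·11^2 = 1936).
min ATC = 1936/11 + 127 − 28·11 + 2·11^2 = $237. That is the break-even price.
Between these two prices the firm operates at a loss; above $237 it earns a profit.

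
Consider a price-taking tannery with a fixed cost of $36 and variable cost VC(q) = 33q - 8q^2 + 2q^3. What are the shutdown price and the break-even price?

Shutdown price = $25; break-even price = $39

AVC = 33 - 8q + 2q^2; minimized at q = 2, giving min AVC = $25. That is the shutdown price.
ATC = 36/q + 33 - 8q + 2q^2. Setting dATC/dq = −36/q^2 − 8 + 4q = 0 gives q = 3 (since 4·3^3 − 8·3^2 = 36).
min ATC = 36/3 + 33 − 8·3 + 2·3^2 = $39. That is the break-even price.
For $25 ≤ P < $39 the firm produces at a loss; below $25 it shuts down.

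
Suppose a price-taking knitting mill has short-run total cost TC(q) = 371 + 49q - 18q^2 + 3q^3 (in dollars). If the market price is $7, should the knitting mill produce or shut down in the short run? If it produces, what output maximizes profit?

Shut down

Variable cost is VC = 49q - 18q^2 + 3q^3, so AVC = VC/q = 49 - 18q + 3q^2 and MC = dTC/dq = 49 - 36q + 9q^2.
The AVC parabola has its vertex at q = 18/6 = 3, where AVC = 49 - 18·3 + 3·3^2 = $22.
Since P = $7 < min AVC = $22, price fails to cover variable cost at any output.
Shutting down limits the loss to fixed cost, $371.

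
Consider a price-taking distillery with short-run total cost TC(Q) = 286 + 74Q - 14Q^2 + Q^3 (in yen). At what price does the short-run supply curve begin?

¥25 per unit

Short-run supply begins at min AVC. From VC = 74Q - 14Q^2 + Q^3, AVC = 74 - 14Q + Q^2.
At the minimum of AVC, MC = AVC. MC = 74 - 28Q + 3Q^2; setting MC = AVC gives 2Q^2 - 14Q = 0, so Q = 7. min AVC = 25.
The firm shuts down for any P below ¥25.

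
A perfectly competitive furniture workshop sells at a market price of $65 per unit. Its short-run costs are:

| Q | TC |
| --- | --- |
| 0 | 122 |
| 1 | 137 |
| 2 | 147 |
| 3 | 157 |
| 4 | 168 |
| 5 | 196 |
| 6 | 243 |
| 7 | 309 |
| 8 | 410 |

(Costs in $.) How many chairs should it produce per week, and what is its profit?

Q = 6; profit = $147

Compute π = P·Q − TC at each output: Q=0: -122; Q=1: -72; Q=2: -17; Q=3: 38; Q=4: 92; Q=5: 129; Q=6: 147; Q=7: 146; Q=8: 110.
Profit is maximized at Q = 6. AVC there is 121/6 = $20.17 ≤ P, so producing beats shutting down (which would give -$122).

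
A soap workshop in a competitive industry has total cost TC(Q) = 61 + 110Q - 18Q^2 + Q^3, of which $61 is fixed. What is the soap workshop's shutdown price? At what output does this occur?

The firm shuts down when price falls below the minimum of average variable cost. AVC = VC/Q = 110 - 18Q + Q^2.
dAVC/dQ = -18 + 2Q = 0 gives Q = 9. min AVC = 110 - 18·9 + 9^2 = 29.
So the shutdown price is $29.

$29 per unit, at Q = 9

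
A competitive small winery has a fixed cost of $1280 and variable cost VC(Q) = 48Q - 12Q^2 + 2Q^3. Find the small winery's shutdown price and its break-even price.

Shutdown price = min AVC. AVC = 48 - 12Q + 2Q^2, with vertex at Q = 3 and minimum $30.
ATC = 1280/Q + 48 - 12Q + 2Q^2. Setting dATC/dQ = −1280/Q^2 − 12 + 4Q = 0 gives Q = 8 (since 4·8^3 − 12·8^2 = 1280).
min ATC = 1280/8 + 48 − 12·8 + 2·8^2 = $240. That is the break-even price.
Between these two prices the firm operates at a loss; above $240 it earns a profit.

Shutdown price = $30; break-even price = $240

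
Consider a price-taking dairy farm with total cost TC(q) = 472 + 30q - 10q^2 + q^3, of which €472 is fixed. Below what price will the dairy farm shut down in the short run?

The shutdown price is the minimum of AVC. VC = 30q - 10q^2 + q^3, so AVC = 30 - 10q + q^2.
dAVC/dq = -10 + 2q = 0 gives q = 5. min AVC = 30 - 10·5 + 5^2 = 5.
So the shutdown price is €5.

€5 per unit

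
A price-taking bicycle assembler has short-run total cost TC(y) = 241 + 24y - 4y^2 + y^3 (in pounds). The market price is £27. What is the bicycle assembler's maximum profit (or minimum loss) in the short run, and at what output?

Profit = -£223 at y = 3

AVC = 24 - 4y + y^2; min AVC = £20 at y = 2. Since P = £27 ≥ min AVC, the firm produces.
With MC = 24 - 8y + 3y^2, P = MC on the upward-sloping part at y* = 3.
TR = 27·3 = 81. TC = 241 + 63 = 304. Profit = 81 − 304 = -£223.
By producing, the firm covers all variable cost plus £18 of fixed cost; shutting down would lose the full £241.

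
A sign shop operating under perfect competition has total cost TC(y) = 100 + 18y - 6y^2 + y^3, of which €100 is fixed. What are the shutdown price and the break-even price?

AVC = 18 - 6y + y^2; minimized at y = 3, giving min AVC = €9. That is the shutdown price.
ATC = 100/y + 18 - 6y + y^2. Setting dATC/dy = −100/y^2 − 6 + 2y = 0 gives y = 5 (since 2·5^3 − 6·5^2 = 100).
min ATC = 100/5 + 18 − 6·5 + 5^2 = €33. That is the break-even price.
For €9 ≤ P < €33 the firm produces at a loss; below €9 it shuts down.

Shutdown price = €9; break-even price = €33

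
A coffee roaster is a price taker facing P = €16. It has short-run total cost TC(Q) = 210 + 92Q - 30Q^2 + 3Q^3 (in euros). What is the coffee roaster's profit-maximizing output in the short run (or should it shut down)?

Shut down

From TC, MC = TC'(Q) = 92 - 60Q + 9Q^2 and AVC = VC/Q = 92 - 30Q + 3Q^2.
AVC is minimized where dAVC/dQ = -30 + 6Q = 0, at Q = 5; min AVC = 92 - 30·5 + 3·5^2 = €17.
Since P = €16 < min AVC = €17, price fails to cover variable cost at any output.
Best response: produce nothing and absorb the €210 fixed cost.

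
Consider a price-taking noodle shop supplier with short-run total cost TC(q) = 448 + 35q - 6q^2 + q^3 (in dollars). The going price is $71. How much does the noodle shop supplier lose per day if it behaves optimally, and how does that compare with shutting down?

AVC = 35 - 6q + q^2 has its minimum $26 at q = 3; price $71 clears that bar, so the firm operates.
With MC = 35 - 12q + 3q^2, P = MC on the upward-sloping part at q* = 6.
TR = 71·6 = 426. TC = 448 + 210 = 658. Profit = 426 − 658 = -$232.
By producing, the firm covers all variable cost plus $216 of fixed cost; shutting down would lose the full $448.

Profit = -$232 at q = 6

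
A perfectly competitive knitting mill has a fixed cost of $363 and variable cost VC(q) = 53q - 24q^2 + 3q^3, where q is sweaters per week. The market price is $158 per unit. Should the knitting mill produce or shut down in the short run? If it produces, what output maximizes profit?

Produce at q = 7

Strip out fixed cost: VC = 53q - 24q^2 + 3q^3. Then AVC = 53 - 24q + 3q^2 and MC = 53 - 48q + 9q^2.
AVC hits its minimum where MC = AVC, at q = 4, giving min AVC = 53 - 24·4 + 3·4^2 = $5.
Because $158 ≥ $5, revenue can cover variable cost; the firm operates.
P = MC gives -105 - 48q + 9q^2 = 0, with roots -5/3 and 7. Take the larger (rising MC): q* = 7.
Check: AVC at q = 7 is $32 ≤ P, so revenue covers variable cost.
Profit = P·q − TC = 158·7 − 587 = $519.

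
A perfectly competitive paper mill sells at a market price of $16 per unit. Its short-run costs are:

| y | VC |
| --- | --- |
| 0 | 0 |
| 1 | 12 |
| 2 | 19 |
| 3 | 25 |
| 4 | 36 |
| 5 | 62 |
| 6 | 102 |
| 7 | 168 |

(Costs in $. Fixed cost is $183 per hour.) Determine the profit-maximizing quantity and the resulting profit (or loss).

Compute π = P·y − TC at each output: y=0: -183; y=1: -179; y=2: -170; y=3: -160; y=4: -155; y=5: -165; y=6: -189; y=7: -239.
Profit is maximized at y = 4. AVC there is 36/4 = $9 ≤ P, so producing beats shutting down (which would give -$183).

y = 4; profit = -$155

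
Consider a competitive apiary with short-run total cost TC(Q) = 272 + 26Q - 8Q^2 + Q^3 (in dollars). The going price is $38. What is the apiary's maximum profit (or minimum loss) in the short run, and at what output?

AVC = 26 - 8Q + Q^2; min AVC = $10 at Q = 4. Since P = $38 ≥ min AVC, the firm produces.
MC = 26 - 16Q + 3Q^2. Setting P = MC and taking the root on the rising branch gives Q* = 6.
TR = 38·6 = 228. TC = 272 + 84 = 356. Profit = 228 − 356 = -$128.
Shutting down would mean losing the fixed cost of $272, so operating at a loss of $128 is better by $144.

Profit = -$128 at Q = 6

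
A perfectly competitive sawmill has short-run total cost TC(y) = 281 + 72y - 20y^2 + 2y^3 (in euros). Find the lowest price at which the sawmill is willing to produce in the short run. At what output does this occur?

€22 per unit, at y = 5

Short-run supply begins at min AVC. From VC = 72y - 20y^2 + 2y^3, AVC = 72 - 20y + 2y^2.
At the minimum of AVC, MC = AVC. MC = 72 - 40y + 6y^2; setting MC = AVC gives 4y^2 - 20y = 0, so y = 5. min AVC = 22.
So the shutdown price is €22.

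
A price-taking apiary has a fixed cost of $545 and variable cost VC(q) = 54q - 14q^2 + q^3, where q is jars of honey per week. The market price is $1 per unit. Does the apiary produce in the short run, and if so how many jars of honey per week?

Shut down

Strip out fixed cost: VC = 54q - 14q^2 + q^3. Then AVC = 54 - 14q + q^2 and MC = 54 - 28q + 3q^2.
The AVC parabola has its vertex at q = 14/2 = 7, where AVC = 54 - 14·7 + 7^2 = $5.
P = $1 lies below min AVC = $5; no output level covers variable cost.
Best response: produce nothing and absorb the $545 fixed cost.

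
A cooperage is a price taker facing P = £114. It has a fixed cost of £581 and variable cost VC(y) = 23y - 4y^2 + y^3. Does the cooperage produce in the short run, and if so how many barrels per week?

From TC, MC = TC'(y) = 23 - 8y + 3y^2 and AVC = VC/y = 23 - 4y + y^2.
AVC hits its minimum where MC = AVC, at y = 2, giving min AVC = 23 - 4·2 + 2^2 = £19.
Since P = £114 ≥ min AVC = £19, price covers variable cost and the firm should produce.
P = MC gives -91 - 8y + 3y^2 = 0, with roots -13/3 and 7. Take the larger (rising MC): y* = 7.
Check: AVC at y = 7 is £44 ≤ P, so revenue covers variable cost.
Profit = P·y − TC = 114·7 − 889 = -£91, a loss, but smaller than the £581 fixed cost the firm would lose by shutting down.

Produce at y = 7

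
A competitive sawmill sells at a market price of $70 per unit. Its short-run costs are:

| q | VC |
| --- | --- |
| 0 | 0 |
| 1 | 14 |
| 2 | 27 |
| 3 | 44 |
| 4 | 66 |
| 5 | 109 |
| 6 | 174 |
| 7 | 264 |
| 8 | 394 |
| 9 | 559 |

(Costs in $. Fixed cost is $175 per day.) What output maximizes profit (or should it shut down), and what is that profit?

q = 6; profit = $71

Profit at each row (π = 70q − TC): q=0: -175; q=1: -119; q=2: -62; q=3: -9; q=4: 39; q=5: 66; q=6: 71; q=7: 51; q=8: -9; q=9: -104.
Profit is maximized at q = 6. AVC there is 174/6 = $29 ≤ P, so producing beats shutting down (which would give -$175).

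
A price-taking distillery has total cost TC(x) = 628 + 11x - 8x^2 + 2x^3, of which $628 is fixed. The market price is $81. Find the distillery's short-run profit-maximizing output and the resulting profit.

Profit = -$328 at x = 5

AVC = 11 - 8x + 2x^2; min AVC = $3 at x = 2. Since P = $81 ≥ min AVC, the firm produces.
With MC = 11 - 16x + 6x^2, P = MC on the upward-sloping part at x* = 5.
TR = 81·5 = 405. TC = 628 + 105 = 733. Profit = 405 − 733 = -$328.
That loss of $328 beats the $628 the firm would lose by shutting down; producing recovers $300 of fixed cost.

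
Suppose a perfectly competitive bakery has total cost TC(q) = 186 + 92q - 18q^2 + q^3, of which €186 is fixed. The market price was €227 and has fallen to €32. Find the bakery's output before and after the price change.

Output falls from 15 to 10

AVC = 92 - 18q + q^2, minimized at q = 9 where min AVC = €11. MC = 92 - 36q + 3q^2.
At P = €227 ≥ min AVC, set P = MC on the rising branch: q = 15.
At P = €32 ≥ min AVC, set P = MC: q = 10. The firm stays open but cuts output.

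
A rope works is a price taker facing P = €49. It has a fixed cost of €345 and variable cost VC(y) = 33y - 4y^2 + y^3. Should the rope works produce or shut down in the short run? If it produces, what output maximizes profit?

Produce at y = 4

Variable cost is VC = 33y - 4y^2 + y^3, so AVC = VC/y = 33 - 4y + y^2 and MC = dTC/dy = 33 - 8y + 3y^2.
AVC is minimized where dAVC/dy = -4 + 2y = 0, at y = 2; min AVC = 33 - 4·2 + 2^2 = €29.
Since P = €49 ≥ min AVC = €29, price covers variable cost and the firm should produce.
Solving P = MC: -16 - 8y + 3y^2 = 0 ⇒ y = -4/3 or 4. On the upward-sloping branch, y* = 4.
Check: AVC at y = 4 is €33 ≤ P, so revenue covers variable cost.
Profit = P·y − TC = 49·4 − 477 = -€281, a loss, but smaller than the €345 fixed cost the firm would lose by shutting down.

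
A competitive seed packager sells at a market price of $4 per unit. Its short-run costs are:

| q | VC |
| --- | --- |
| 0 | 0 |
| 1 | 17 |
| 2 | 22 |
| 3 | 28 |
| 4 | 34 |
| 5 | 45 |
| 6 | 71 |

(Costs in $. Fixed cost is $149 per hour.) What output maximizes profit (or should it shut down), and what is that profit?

Compute π = P·q − TC at each output: q=0: -149; q=1: -162; q=2: -163; q=3: -165; q=4: -167; q=5: -174; q=6: -196.
Profit is highest at q = 0. Equivalently, the lowest AVC in the table is 34/4 ≈ $8.50 at q = 4, and P = $4 falls below it — price never covers variable cost, so the firm shuts down and loses only its fixed cost.

q = 0 (shut down); profit = -$149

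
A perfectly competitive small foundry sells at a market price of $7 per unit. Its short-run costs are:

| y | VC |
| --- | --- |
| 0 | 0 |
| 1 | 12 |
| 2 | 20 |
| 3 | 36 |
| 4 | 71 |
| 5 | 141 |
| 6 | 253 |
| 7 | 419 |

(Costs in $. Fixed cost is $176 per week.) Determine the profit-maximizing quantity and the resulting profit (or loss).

Tabulate TR − TC: y=0: -176; y=1: -181; y=2: -182; y=3: -191; y=4: -219; y=5: -282; y=6: -387; y=7: -546.
Profit is highest at y = 0. Equivalently, the lowest AVC in the table is 20/2 ≈ $10 at y = 2, and P = $7 falls below it — price never covers variable cost, so the firm shuts down and loses only its fixed cost.

y = 0 (shut down); profit = -$176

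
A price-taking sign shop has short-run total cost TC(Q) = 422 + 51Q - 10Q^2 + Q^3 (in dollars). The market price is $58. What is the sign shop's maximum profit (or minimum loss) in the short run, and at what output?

Profit = -$226 at Q = 7

AVC = 51 - 10Q + Q^2 has its minimum $26 at Q = 5; price $58 clears that bar, so the firm operates.
With MC = 51 - 20Q + 3Q^2, P = MC on the upward-sloping part at Q* = 7.
TR = 58·7 = 406. TC = 422 + 210 = 632. Profit = 406 − 632 = -$226.
That loss of $226 beats the $422 the firm would lose by shutting down; producing recovers $196 of fixed cost.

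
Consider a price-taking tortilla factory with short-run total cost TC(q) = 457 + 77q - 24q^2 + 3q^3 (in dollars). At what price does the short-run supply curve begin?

$29 per unit

The firm shuts down when price falls below the minimum of average variable cost. AVC = VC/q = 77 - 24q + 3q^2.
At the minimum of AVC, MC = AVC. MC = 77 - 48q + 9q^2; setting MC = AVC gives 6q^2 - 24q = 0, so q = 4. min AVC = 29.
The firm shuts down for any P below $29.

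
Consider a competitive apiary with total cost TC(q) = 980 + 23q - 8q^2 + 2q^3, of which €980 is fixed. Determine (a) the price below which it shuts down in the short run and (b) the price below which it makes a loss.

Shutdown price = €15; break-even price = €205

AVC = 23 - 8q + 2q^2; minimized at q = 2, giving min AVC = €15. That is the shutdown price.
ATC = 980/q + 23 - 8q + 2q^2. Setting dATC/dq = −980/q^2 − 8 + 4q = 0 gives q = 7 (since 4·7^3 − 8·7^2 = 980).
min ATC = 980/7 + 23 − 8·7 + 2·7^2 = €205. That is the break-even price.
Between these two prices the firm operates at a loss; above €205 it earns a profit.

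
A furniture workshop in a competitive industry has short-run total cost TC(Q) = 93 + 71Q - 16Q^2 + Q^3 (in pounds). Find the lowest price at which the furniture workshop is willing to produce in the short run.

£7 per unit

The shutdown price is the minimum of AVC. VC = 71Q - 16Q^2 + Q^3, so AVC = 71 - 16Q + Q^2.
At the minimum of AVC, MC = AVC. MC = 71 - 32Q + 3Q^2; setting MC = AVC gives 2Q^2 - 16Q = 0, so Q = 8. min AVC = 7.
The firm shuts down for any P below £7.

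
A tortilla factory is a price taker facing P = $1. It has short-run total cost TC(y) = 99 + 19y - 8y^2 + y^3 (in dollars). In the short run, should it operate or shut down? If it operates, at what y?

From TC, MC = TC'(y) = 19 - 16y + 3y^2 and AVC = VC/y = 19 - 8y + y^2.
AVC is minimized where dAVC/dy = -8 + 2y = 0, at y = 4; min AVC = 19 - 8·4 + 4^2 = $3.
P = $1 lies below min AVC = $3; no output level covers variable cost.
Shutting down limits the loss to fixed cost, $99.

Shut down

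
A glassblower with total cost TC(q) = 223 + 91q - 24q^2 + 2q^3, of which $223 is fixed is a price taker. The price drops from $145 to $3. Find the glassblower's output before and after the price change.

Output falls from 9 to 0 (the firm shuts down)

MC = 91 - 48q + 6q^2; the shutdown threshold is min AVC = $19 (at q = 6).
At P = $145 ≥ min AVC, set P = MC on the rising branch: q = 9.
At P = $3 < min AVC = $19, price no longer covers variable cost at any output, so the firm shuts down: q = 0.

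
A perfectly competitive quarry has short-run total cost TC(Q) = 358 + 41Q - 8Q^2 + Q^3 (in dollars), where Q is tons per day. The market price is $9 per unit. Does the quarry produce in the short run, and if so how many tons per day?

Strip out fixed cost: VC = 41Q - 8Q^2 + Q^3. Then AVC = 41 - 8Q + Q^2 and MC = 41 - 16Q + 3Q^2.
The AVC parabola has its vertex at Q = 8/2 = 4, where AVC = 41 - 8·4 + 4^2 = $25.
Since P = $9 < min AVC = $25, price fails to cover variable cost at any output.
Best response: produce nothing and absorb the $358 fixed cost.

Shut down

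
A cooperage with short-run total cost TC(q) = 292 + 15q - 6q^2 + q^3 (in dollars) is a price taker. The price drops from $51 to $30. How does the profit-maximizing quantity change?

MC = 15 - 12q + 3q^2; the shutdown threshold is min AVC = $6 (at q = 3).
At P = $51 ≥ min AVC, set P = MC on the rising branch: q = 6.
At P = $30 ≥ min AVC, set P = MC: q = 5. The firm stays open but cuts output.

Output falls from 6 to 5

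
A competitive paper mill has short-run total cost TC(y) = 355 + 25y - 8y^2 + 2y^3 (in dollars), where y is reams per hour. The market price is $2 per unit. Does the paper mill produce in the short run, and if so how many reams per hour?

From TC, MC = TC'(y) = 25 - 16y + 6y^2 and AVC = VC/y = 25 - 8y + 2y^2.
AVC hits its minimum where MC = AVC, at y = 2, giving min AVC = 25 - 8·2 + 2·2^2 = $17.
With P < min AVC ($2 < $17), every unit sold adds to the loss.
Shutting down limits the loss to fixed cost, $355.

Shut down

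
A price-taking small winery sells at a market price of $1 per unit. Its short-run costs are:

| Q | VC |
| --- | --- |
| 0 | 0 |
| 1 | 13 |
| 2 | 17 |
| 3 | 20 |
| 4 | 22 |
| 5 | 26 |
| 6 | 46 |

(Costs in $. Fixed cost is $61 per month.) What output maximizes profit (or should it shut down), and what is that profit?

Q = 0 (shut down); profit = -$61

Tabulate TR − TC: Q=0: -61; Q=1: -73; Q=2: -76; Q=3: -78; Q=4: -79; Q=5: -82; Q=6: -101.
Profit is highest at Q = 0. Equivalently, the lowest AVC in the table is 26/5 ≈ $5.20 at Q = 5, and P = $1 falls below it — price never covers variable cost, so the firm shuts down and loses only its fixed cost.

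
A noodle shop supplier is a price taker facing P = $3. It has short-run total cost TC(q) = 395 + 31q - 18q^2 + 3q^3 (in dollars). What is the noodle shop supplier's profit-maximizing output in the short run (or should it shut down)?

Strip out fixed cost: VC = 31q - 18q^2 + 3q^3. Then AVC = 31 - 18q + 3q^2 and MC = 31 - 36q + 9q^2.
AVC is minimized where dAVC/dq = -18 + 6q = 0, at q = 3; min AVC = 31 - 18·3 + 3·3^2 = $4.
Since P = $3 < min AVC = $4, price fails to cover variable cost at any output.
The firm minimizes its loss by shutting down and losing only its fixed cost of $395.

Shut down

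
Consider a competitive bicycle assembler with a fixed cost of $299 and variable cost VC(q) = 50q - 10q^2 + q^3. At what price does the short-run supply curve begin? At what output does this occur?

$25 per unit, at q = 5

The firm shuts down when price falls below the minimum of average variable cost. AVC = VC/q = 50 - 10q + q^2.
dAVC/dq = -10 + 2q = 0 gives q = 5. min AVC = 50 - 10·5 + 5^2 = 25.
For P < $25 the firm produces nothing.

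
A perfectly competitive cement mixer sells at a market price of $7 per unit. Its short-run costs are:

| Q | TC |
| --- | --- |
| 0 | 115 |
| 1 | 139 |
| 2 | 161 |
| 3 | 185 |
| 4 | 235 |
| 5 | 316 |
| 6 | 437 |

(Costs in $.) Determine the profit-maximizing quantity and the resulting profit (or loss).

Profit at each row (π = 7Q − TC): Q=0: -115; Q=1: -132; Q=2: -147; Q=3: -164; Q=4: -207; Q=5: -281; Q=6: -395.
Profit is highest at Q = 0. Equivalently, the lowest AVC in the table is 46/2 ≈ $23 at Q = 2, and P = $7 falls below it — price never covers variable cost, so the firm shuts down and loses only its fixed cost.

Q = 0 (shut down); profit = -$115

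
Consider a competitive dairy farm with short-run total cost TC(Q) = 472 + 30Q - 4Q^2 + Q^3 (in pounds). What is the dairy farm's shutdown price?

£26 per unit

The shutdown price is the minimum of AVC. VC = 30Q - 4Q^2 + Q^3, so AVC = 30 - 4Q + Q^2.
dAVC/dQ = -4 + 2Q = 0 gives Q = 2. min AVC = 30 - 4·2 + 2^2 = 26.
The firm shuts down for any P below £26.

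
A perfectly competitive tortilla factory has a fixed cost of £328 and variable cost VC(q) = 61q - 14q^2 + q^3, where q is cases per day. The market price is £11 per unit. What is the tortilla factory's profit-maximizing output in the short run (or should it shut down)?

Shut down

Strip out fixed cost: VC = 61q - 14q^2 + q^3. Then AVC = 61 - 14q + q^2 and MC = 61 - 28q + 3q^2.
The AVC parabola has its vertex at q = 14/2 = 7, where AVC = 61 - 14·7 + 7^2 = £12.
P = £11 lies below min AVC = £12; no output level covers variable cost.
Best response: produce nothing and absorb the £328 fixed cost.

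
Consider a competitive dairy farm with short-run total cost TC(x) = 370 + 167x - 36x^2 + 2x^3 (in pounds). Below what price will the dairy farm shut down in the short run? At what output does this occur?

The shutdown price is the minimum of AVC. VC = 167x - 36x^2 + 2x^3, so AVC = 167 - 36x + 2x^2.
dAVC/dx = -36 + 4x = 0 gives x = 9. min AVC = 167 - 36·9 + 2·9^2 = 5.
The firm shuts down for any P below £5.

£5 per unit, at x = 9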